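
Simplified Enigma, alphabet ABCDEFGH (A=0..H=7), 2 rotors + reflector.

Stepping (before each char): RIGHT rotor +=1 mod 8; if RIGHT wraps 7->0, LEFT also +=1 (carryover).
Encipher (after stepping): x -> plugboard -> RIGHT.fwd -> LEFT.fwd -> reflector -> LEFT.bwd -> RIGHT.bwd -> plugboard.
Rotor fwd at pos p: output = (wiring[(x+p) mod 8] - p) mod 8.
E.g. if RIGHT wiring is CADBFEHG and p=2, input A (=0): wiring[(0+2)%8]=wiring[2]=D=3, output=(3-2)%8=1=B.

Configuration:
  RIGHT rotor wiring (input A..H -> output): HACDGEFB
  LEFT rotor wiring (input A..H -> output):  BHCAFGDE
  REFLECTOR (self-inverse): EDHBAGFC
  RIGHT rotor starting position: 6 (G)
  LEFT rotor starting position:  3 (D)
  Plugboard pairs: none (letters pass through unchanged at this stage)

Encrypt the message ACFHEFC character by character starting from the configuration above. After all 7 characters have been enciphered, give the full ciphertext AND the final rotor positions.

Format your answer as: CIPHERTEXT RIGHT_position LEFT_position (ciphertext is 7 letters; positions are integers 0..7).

Char 1 ('A'): step: R->7, L=3; A->plug->A->R->C->L->D->refl->B->L'->E->R'->E->plug->E
Char 2 ('C'): step: R->0, L->4 (L advanced); C->plug->C->R->C->L->H->refl->C->L'->B->R'->H->plug->H
Char 3 ('F'): step: R->1, L=4; F->plug->F->R->E->L->F->refl->G->L'->G->R'->H->plug->H
Char 4 ('H'): step: R->2, L=4; H->plug->H->R->G->L->G->refl->F->L'->E->R'->C->plug->C
Char 5 ('E'): step: R->3, L=4; E->plug->E->R->G->L->G->refl->F->L'->E->R'->F->plug->F
Char 6 ('F'): step: R->4, L=4; F->plug->F->R->E->L->F->refl->G->L'->G->R'->G->plug->G
Char 7 ('C'): step: R->5, L=4; C->plug->C->R->E->L->F->refl->G->L'->G->R'->G->plug->G
Final: ciphertext=EHHCFGG, RIGHT=5, LEFT=4

Answer: EHHCFGG 5 4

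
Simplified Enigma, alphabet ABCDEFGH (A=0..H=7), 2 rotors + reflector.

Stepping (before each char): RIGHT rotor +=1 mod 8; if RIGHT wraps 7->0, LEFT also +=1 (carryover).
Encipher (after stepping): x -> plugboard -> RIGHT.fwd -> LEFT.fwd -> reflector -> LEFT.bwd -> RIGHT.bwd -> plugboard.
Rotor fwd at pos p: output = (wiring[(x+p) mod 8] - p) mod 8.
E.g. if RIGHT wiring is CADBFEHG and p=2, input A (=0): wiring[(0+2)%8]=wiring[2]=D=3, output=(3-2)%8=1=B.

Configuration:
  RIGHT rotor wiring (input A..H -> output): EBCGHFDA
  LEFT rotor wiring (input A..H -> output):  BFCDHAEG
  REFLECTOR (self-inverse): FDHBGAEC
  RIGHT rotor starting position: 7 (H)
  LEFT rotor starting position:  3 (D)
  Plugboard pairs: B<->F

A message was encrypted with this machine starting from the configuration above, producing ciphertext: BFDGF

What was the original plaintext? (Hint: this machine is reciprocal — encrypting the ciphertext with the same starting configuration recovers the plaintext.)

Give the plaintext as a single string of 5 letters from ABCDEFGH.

Answer: HDHBG

Derivation:
Char 1 ('B'): step: R->0, L->4 (L advanced); B->plug->F->R->F->L->B->refl->D->L'->A->R'->H->plug->H
Char 2 ('F'): step: R->1, L=4; F->plug->B->R->B->L->E->refl->G->L'->G->R'->D->plug->D
Char 3 ('D'): step: R->2, L=4; D->plug->D->R->D->L->C->refl->H->L'->H->R'->H->plug->H
Char 4 ('G'): step: R->3, L=4; G->plug->G->R->G->L->G->refl->E->L'->B->R'->F->plug->B
Char 5 ('F'): step: R->4, L=4; F->plug->B->R->B->L->E->refl->G->L'->G->R'->G->plug->G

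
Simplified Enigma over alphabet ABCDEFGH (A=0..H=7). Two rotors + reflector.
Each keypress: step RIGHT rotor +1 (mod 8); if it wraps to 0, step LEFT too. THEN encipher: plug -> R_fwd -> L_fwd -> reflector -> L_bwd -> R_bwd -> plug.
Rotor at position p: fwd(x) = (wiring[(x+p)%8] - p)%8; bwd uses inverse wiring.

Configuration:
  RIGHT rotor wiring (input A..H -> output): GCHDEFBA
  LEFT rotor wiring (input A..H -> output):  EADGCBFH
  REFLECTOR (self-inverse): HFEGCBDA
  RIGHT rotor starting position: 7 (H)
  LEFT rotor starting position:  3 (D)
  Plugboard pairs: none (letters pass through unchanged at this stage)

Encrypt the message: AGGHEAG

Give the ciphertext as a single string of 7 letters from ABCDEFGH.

Answer: EHFDBCD

Derivation:
Char 1 ('A'): step: R->0, L->4 (L advanced); A->plug->A->R->G->L->H->refl->A->L'->E->R'->E->plug->E
Char 2 ('G'): step: R->1, L=4; G->plug->G->R->H->L->C->refl->E->L'->F->R'->H->plug->H
Char 3 ('G'): step: R->2, L=4; G->plug->G->R->E->L->A->refl->H->L'->G->R'->F->plug->F
Char 4 ('H'): step: R->3, L=4; H->plug->H->R->E->L->A->refl->H->L'->G->R'->D->plug->D
Char 5 ('E'): step: R->4, L=4; E->plug->E->R->C->L->B->refl->F->L'->B->R'->B->plug->B
Char 6 ('A'): step: R->5, L=4; A->plug->A->R->A->L->G->refl->D->L'->D->R'->C->plug->C
Char 7 ('G'): step: R->6, L=4; G->plug->G->R->G->L->H->refl->A->L'->E->R'->D->plug->D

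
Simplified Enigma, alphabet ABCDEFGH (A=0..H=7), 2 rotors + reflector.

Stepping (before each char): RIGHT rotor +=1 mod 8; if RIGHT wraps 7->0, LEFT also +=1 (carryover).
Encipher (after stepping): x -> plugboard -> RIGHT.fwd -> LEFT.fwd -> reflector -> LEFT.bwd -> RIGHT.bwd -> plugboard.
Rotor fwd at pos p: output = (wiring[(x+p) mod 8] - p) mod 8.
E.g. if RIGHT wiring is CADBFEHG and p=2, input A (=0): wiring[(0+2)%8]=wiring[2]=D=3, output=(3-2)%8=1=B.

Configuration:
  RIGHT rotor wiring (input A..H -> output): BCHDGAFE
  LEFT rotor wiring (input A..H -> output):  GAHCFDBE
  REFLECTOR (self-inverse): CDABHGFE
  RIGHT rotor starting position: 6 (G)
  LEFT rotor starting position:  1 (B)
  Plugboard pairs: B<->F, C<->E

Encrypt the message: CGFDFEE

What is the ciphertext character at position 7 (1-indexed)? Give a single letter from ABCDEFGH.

Char 1 ('C'): step: R->7, L=1; C->plug->E->R->E->L->C->refl->A->L'->F->R'->A->plug->A
Char 2 ('G'): step: R->0, L->2 (L advanced); G->plug->G->R->F->L->C->refl->A->L'->B->R'->A->plug->A
Char 3 ('F'): step: R->1, L=2; F->plug->B->R->G->L->E->refl->H->L'->E->R'->F->plug->B
Char 4 ('D'): step: R->2, L=2; D->plug->D->R->G->L->E->refl->H->L'->E->R'->C->plug->E
Char 5 ('F'): step: R->3, L=2; F->plug->B->R->D->L->B->refl->D->L'->C->R'->D->plug->D
Char 6 ('E'): step: R->4, L=2; E->plug->C->R->B->L->A->refl->C->L'->F->R'->E->plug->C
Char 7 ('E'): step: R->5, L=2; E->plug->C->R->H->L->G->refl->F->L'->A->R'->B->plug->F

F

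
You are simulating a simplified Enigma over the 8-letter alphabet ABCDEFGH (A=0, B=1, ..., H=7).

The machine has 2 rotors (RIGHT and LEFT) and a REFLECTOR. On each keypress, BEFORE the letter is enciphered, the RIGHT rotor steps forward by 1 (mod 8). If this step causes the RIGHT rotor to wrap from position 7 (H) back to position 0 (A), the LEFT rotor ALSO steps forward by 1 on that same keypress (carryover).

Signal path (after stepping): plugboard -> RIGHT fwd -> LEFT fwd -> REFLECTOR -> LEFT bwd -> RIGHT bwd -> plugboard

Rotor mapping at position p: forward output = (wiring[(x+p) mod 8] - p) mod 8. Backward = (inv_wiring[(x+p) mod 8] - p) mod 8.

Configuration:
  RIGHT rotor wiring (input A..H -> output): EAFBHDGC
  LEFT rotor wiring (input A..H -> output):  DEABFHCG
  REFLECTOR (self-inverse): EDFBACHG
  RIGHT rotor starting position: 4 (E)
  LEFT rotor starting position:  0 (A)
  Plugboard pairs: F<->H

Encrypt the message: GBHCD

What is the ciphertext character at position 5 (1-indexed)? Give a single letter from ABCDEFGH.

Char 1 ('G'): step: R->5, L=0; G->plug->G->R->E->L->F->refl->C->L'->G->R'->A->plug->A
Char 2 ('B'): step: R->6, L=0; B->plug->B->R->E->L->F->refl->C->L'->G->R'->C->plug->C
Char 3 ('H'): step: R->7, L=0; H->plug->F->R->A->L->D->refl->B->L'->D->R'->A->plug->A
Char 4 ('C'): step: R->0, L->1 (L advanced); C->plug->C->R->F->L->B->refl->D->L'->A->R'->B->plug->B
Char 5 ('D'): step: R->1, L=1; D->plug->D->R->G->L->F->refl->C->L'->H->R'->A->plug->A

A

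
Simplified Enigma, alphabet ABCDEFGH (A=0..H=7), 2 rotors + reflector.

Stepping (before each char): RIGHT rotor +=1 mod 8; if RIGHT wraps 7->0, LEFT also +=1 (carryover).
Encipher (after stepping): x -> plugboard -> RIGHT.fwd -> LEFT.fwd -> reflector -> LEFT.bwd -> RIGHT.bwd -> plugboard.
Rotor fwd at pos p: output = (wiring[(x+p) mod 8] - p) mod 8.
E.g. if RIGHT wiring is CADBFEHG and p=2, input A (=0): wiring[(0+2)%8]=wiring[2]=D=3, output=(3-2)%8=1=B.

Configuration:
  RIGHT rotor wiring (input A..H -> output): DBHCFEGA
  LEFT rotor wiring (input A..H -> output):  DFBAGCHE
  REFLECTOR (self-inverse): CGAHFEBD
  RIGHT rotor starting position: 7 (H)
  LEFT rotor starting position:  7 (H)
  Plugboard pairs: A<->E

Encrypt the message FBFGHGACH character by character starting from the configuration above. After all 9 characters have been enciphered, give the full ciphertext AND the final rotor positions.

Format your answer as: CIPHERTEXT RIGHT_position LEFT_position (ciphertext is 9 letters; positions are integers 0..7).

Char 1 ('F'): step: R->0, L->0 (L advanced); F->plug->F->R->E->L->G->refl->B->L'->C->R'->D->plug->D
Char 2 ('B'): step: R->1, L=0; B->plug->B->R->G->L->H->refl->D->L'->A->R'->A->plug->E
Char 3 ('F'): step: R->2, L=0; F->plug->F->R->G->L->H->refl->D->L'->A->R'->B->plug->B
Char 4 ('G'): step: R->3, L=0; G->plug->G->R->G->L->H->refl->D->L'->A->R'->F->plug->F
Char 5 ('H'): step: R->4, L=0; H->plug->H->R->G->L->H->refl->D->L'->A->R'->B->plug->B
Char 6 ('G'): step: R->5, L=0; G->plug->G->R->F->L->C->refl->A->L'->D->R'->C->plug->C
Char 7 ('A'): step: R->6, L=0; A->plug->E->R->B->L->F->refl->E->L'->H->R'->G->plug->G
Char 8 ('C'): step: R->7, L=0; C->plug->C->R->C->L->B->refl->G->L'->E->R'->B->plug->B
Char 9 ('H'): step: R->0, L->1 (L advanced); H->plug->H->R->A->L->E->refl->F->L'->D->R'->A->plug->E
Final: ciphertext=DEBFBCGBE, RIGHT=0, LEFT=1

Answer: DEBFBCGBE 0 1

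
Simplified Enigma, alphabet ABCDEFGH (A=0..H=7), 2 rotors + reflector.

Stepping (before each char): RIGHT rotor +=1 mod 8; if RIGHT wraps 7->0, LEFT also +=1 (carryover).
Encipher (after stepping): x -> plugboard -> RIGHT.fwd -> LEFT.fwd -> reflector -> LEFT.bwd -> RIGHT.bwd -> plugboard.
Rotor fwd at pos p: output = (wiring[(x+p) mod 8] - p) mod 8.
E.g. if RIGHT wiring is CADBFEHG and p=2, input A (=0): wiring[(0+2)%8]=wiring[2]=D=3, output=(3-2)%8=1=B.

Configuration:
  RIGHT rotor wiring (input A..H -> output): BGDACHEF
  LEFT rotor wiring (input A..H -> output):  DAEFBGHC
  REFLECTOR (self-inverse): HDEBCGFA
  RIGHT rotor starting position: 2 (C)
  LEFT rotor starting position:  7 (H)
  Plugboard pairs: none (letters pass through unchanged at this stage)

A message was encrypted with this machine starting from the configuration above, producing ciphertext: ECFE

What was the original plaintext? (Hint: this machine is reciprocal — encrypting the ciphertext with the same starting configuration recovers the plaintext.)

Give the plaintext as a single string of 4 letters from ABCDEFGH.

Char 1 ('E'): step: R->3, L=7; E->plug->E->R->C->L->B->refl->D->L'->A->R'->H->plug->H
Char 2 ('C'): step: R->4, L=7; C->plug->C->R->A->L->D->refl->B->L'->C->R'->F->plug->F
Char 3 ('F'): step: R->5, L=7; F->plug->F->R->G->L->H->refl->A->L'->H->R'->B->plug->B
Char 4 ('E'): step: R->6, L=7; E->plug->E->R->F->L->C->refl->E->L'->B->R'->H->plug->H

Answer: HFBH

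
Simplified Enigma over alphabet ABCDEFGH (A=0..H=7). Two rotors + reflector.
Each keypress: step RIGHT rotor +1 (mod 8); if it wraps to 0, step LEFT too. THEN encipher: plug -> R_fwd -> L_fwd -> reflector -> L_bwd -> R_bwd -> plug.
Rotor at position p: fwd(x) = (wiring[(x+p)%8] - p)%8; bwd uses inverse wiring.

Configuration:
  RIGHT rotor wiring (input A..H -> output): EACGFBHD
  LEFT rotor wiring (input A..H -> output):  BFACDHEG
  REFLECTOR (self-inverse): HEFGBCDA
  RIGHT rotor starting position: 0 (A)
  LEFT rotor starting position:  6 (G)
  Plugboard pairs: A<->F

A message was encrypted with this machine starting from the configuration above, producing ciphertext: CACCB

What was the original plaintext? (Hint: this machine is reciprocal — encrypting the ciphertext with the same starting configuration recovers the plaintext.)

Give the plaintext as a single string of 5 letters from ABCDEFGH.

Answer: FCDFH

Derivation:
Char 1 ('C'): step: R->1, L=6; C->plug->C->R->F->L->E->refl->B->L'->H->R'->A->plug->F
Char 2 ('A'): step: R->2, L=6; A->plug->F->R->B->L->A->refl->H->L'->D->R'->C->plug->C
Char 3 ('C'): step: R->3, L=6; C->plug->C->R->G->L->F->refl->C->L'->E->R'->D->plug->D
Char 4 ('C'): step: R->4, L=6; C->plug->C->R->D->L->H->refl->A->L'->B->R'->A->plug->F
Char 5 ('B'): step: R->5, L=6; B->plug->B->R->C->L->D->refl->G->L'->A->R'->H->plug->H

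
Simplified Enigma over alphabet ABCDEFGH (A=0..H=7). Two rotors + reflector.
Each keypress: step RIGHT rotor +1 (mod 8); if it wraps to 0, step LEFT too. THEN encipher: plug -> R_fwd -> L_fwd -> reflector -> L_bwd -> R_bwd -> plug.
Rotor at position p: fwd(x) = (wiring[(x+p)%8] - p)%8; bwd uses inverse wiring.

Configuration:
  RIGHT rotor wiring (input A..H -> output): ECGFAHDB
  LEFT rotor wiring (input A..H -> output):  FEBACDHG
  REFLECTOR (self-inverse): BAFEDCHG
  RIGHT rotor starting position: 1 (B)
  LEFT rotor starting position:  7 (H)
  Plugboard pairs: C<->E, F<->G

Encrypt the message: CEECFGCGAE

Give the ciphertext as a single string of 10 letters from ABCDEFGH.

Char 1 ('C'): step: R->2, L=7; C->plug->E->R->B->L->G->refl->H->L'->A->R'->H->plug->H
Char 2 ('E'): step: R->3, L=7; E->plug->C->R->E->L->B->refl->A->L'->H->R'->G->plug->F
Char 3 ('E'): step: R->4, L=7; E->plug->C->R->H->L->A->refl->B->L'->E->R'->A->plug->A
Char 4 ('C'): step: R->5, L=7; C->plug->E->R->F->L->D->refl->E->L'->G->R'->B->plug->B
Char 5 ('F'): step: R->6, L=7; F->plug->G->R->C->L->F->refl->C->L'->D->R'->B->plug->B
Char 6 ('G'): step: R->7, L=7; G->plug->F->R->B->L->G->refl->H->L'->A->R'->G->plug->F
Char 7 ('C'): step: R->0, L->0 (L advanced); C->plug->E->R->A->L->F->refl->C->L'->E->R'->A->plug->A
Char 8 ('G'): step: R->1, L=0; G->plug->F->R->C->L->B->refl->A->L'->D->R'->H->plug->H
Char 9 ('A'): step: R->2, L=0; A->plug->A->R->E->L->C->refl->F->L'->A->R'->H->plug->H
Char 10 ('E'): step: R->3, L=0; E->plug->C->R->E->L->C->refl->F->L'->A->R'->D->plug->D

Answer: HFABBFAHHD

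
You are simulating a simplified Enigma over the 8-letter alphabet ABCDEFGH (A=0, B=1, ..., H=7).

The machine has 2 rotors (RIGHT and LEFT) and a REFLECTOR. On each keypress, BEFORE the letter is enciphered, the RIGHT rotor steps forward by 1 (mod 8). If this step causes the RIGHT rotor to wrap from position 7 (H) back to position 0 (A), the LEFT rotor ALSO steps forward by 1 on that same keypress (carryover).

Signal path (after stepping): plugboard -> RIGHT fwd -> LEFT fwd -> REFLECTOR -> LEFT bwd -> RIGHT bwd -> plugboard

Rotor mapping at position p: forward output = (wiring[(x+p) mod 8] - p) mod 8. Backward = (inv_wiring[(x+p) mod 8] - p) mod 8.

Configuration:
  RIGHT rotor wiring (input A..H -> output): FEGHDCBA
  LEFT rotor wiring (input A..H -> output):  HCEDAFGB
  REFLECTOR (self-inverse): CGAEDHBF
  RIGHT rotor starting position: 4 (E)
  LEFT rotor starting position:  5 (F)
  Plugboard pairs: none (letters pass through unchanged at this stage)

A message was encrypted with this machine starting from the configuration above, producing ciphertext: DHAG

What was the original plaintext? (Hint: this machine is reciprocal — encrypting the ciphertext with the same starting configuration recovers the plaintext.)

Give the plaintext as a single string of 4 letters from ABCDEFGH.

Char 1 ('D'): step: R->5, L=5; D->plug->D->R->A->L->A->refl->C->L'->D->R'->C->plug->C
Char 2 ('H'): step: R->6, L=5; H->plug->H->R->E->L->F->refl->H->L'->F->R'->G->plug->G
Char 3 ('A'): step: R->7, L=5; A->plug->A->R->B->L->B->refl->G->L'->G->R'->B->plug->B
Char 4 ('G'): step: R->0, L->6 (L advanced); G->plug->G->R->B->L->D->refl->E->L'->D->R'->E->plug->E

Answer: CGBE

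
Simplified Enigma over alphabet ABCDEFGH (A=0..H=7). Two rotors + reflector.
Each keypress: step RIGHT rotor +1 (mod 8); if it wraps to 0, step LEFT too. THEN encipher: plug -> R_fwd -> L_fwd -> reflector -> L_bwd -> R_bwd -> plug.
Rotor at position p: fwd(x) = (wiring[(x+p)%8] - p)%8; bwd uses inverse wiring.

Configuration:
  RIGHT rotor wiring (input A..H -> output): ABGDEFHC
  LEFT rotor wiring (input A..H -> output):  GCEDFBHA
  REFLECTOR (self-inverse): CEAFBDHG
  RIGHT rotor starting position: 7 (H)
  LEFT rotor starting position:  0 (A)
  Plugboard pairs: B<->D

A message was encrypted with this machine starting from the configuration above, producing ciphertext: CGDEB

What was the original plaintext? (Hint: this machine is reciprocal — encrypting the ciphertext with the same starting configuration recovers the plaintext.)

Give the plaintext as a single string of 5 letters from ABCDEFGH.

Char 1 ('C'): step: R->0, L->1 (L advanced); C->plug->C->R->G->L->H->refl->G->L'->F->R'->F->plug->F
Char 2 ('G'): step: R->1, L=1; G->plug->G->R->B->L->D->refl->F->L'->H->R'->H->plug->H
Char 3 ('D'): step: R->2, L=1; D->plug->B->R->B->L->D->refl->F->L'->H->R'->H->plug->H
Char 4 ('E'): step: R->3, L=1; E->plug->E->R->H->L->F->refl->D->L'->B->R'->B->plug->D
Char 5 ('B'): step: R->4, L=1; B->plug->D->R->G->L->H->refl->G->L'->F->R'->F->plug->F

Answer: FHHDF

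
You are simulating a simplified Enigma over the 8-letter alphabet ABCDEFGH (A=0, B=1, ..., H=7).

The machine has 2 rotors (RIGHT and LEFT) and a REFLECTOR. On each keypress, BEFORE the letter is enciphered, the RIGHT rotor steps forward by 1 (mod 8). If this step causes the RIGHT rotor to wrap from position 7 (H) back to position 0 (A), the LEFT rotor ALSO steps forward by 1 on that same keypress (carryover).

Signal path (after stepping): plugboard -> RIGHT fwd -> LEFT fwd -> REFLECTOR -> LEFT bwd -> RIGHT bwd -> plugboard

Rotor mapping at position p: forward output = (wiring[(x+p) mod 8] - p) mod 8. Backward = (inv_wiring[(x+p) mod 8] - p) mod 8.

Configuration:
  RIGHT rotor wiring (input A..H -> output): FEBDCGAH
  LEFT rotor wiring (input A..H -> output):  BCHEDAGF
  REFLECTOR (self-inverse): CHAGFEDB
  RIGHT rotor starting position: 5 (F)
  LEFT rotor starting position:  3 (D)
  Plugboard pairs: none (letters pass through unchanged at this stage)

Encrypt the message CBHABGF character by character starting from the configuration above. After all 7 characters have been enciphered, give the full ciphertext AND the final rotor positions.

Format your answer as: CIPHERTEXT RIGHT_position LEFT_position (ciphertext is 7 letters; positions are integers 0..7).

Char 1 ('C'): step: R->6, L=3; C->plug->C->R->H->L->E->refl->F->L'->C->R'->A->plug->A
Char 2 ('B'): step: R->7, L=3; B->plug->B->R->G->L->H->refl->B->L'->A->R'->A->plug->A
Char 3 ('H'): step: R->0, L->4 (L advanced); H->plug->H->R->H->L->A->refl->C->L'->C->R'->E->plug->E
Char 4 ('A'): step: R->1, L=4; A->plug->A->R->D->L->B->refl->H->L'->A->R'->B->plug->B
Char 5 ('B'): step: R->2, L=4; B->plug->B->R->B->L->E->refl->F->L'->E->R'->D->plug->D
Char 6 ('G'): step: R->3, L=4; G->plug->G->R->B->L->E->refl->F->L'->E->R'->E->plug->E
Char 7 ('F'): step: R->4, L=4; F->plug->F->R->A->L->H->refl->B->L'->D->R'->D->plug->D
Final: ciphertext=AAEBDED, RIGHT=4, LEFT=4

Answer: AAEBDED 4 4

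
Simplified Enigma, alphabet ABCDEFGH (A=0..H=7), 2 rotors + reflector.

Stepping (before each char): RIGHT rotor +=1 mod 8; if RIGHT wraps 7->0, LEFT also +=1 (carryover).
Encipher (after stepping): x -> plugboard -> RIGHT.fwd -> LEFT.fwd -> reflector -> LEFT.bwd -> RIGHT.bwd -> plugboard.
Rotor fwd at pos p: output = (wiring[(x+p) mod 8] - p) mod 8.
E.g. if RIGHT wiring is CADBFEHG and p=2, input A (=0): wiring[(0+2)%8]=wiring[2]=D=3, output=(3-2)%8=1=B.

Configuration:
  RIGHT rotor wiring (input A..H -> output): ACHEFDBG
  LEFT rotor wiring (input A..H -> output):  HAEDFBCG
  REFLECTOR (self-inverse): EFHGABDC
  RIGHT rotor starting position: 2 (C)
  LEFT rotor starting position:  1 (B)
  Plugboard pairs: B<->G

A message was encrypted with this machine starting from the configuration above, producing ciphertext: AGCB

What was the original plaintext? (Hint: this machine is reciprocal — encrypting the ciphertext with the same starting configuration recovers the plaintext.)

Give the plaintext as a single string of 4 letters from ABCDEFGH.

Answer: BABE

Derivation:
Char 1 ('A'): step: R->3, L=1; A->plug->A->R->B->L->D->refl->G->L'->H->R'->G->plug->B
Char 2 ('G'): step: R->4, L=1; G->plug->B->R->H->L->G->refl->D->L'->B->R'->A->plug->A
Char 3 ('C'): step: R->5, L=1; C->plug->C->R->B->L->D->refl->G->L'->H->R'->G->plug->B
Char 4 ('B'): step: R->6, L=1; B->plug->G->R->H->L->G->refl->D->L'->B->R'->E->plug->E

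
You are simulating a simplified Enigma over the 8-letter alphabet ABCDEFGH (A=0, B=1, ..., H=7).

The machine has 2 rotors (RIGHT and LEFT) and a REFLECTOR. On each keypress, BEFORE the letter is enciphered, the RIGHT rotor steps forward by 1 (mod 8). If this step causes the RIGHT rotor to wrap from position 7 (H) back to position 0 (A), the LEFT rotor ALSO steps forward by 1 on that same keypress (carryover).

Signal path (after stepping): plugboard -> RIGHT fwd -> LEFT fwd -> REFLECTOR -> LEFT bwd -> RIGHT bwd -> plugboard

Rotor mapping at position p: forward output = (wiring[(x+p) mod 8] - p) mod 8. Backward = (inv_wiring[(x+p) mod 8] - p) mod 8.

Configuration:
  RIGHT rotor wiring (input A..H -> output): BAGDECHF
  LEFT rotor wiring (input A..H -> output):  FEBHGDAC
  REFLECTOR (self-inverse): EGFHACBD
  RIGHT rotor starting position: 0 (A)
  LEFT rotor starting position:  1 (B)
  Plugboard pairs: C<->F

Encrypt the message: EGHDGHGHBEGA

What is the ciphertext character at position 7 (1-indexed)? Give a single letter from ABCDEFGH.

Char 1 ('E'): step: R->1, L=1; E->plug->E->R->B->L->A->refl->E->L'->H->R'->A->plug->A
Char 2 ('G'): step: R->2, L=1; G->plug->G->R->H->L->E->refl->A->L'->B->R'->B->plug->B
Char 3 ('H'): step: R->3, L=1; H->plug->H->R->D->L->F->refl->C->L'->E->R'->D->plug->D
Char 4 ('D'): step: R->4, L=1; D->plug->D->R->B->L->A->refl->E->L'->H->R'->H->plug->H
Char 5 ('G'): step: R->5, L=1; G->plug->G->R->G->L->B->refl->G->L'->C->R'->B->plug->B
Char 6 ('H'): step: R->6, L=1; H->plug->H->R->E->L->C->refl->F->L'->D->R'->C->plug->F
Char 7 ('G'): step: R->7, L=1; G->plug->G->R->D->L->F->refl->C->L'->E->R'->E->plug->E

E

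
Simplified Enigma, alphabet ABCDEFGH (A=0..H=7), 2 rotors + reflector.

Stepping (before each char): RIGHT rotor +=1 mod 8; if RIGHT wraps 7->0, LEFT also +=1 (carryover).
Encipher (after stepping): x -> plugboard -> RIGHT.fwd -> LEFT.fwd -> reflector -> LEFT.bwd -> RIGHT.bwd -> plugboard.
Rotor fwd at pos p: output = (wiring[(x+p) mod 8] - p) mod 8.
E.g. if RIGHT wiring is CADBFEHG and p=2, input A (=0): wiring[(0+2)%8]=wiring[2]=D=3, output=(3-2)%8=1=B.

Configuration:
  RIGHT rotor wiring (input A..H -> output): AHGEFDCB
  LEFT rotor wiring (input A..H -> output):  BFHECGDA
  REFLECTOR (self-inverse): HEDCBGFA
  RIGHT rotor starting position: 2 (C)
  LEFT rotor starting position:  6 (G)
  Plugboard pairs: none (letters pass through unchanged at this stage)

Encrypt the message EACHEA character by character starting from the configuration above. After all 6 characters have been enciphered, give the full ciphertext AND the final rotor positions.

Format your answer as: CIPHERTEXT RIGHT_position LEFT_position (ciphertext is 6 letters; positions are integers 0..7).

Char 1 ('E'): step: R->3, L=6; E->plug->E->R->G->L->E->refl->B->L'->E->R'->G->plug->G
Char 2 ('A'): step: R->4, L=6; A->plug->A->R->B->L->C->refl->D->L'->C->R'->G->plug->G
Char 3 ('C'): step: R->5, L=6; C->plug->C->R->E->L->B->refl->E->L'->G->R'->A->plug->A
Char 4 ('H'): step: R->6, L=6; H->plug->H->R->F->L->G->refl->F->L'->A->R'->E->plug->E
Char 5 ('E'): step: R->7, L=6; E->plug->E->R->F->L->G->refl->F->L'->A->R'->C->plug->C
Char 6 ('A'): step: R->0, L->7 (L advanced); A->plug->A->R->A->L->B->refl->E->L'->H->R'->B->plug->B
Final: ciphertext=GGAECB, RIGHT=0, LEFT=7

Answer: GGAECB 0 7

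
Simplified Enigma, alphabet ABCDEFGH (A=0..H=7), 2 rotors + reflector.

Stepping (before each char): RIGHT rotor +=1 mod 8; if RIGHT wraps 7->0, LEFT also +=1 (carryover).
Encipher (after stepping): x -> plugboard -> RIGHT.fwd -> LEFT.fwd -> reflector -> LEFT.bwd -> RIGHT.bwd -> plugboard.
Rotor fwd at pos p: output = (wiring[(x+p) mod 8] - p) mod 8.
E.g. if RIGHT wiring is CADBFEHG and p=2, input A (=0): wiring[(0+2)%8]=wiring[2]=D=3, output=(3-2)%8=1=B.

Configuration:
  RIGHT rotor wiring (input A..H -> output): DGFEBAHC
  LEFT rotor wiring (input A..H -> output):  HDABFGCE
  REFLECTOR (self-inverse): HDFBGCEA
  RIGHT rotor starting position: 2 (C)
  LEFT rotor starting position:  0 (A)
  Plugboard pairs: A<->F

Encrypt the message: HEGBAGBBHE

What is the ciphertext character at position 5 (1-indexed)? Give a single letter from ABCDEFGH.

Char 1 ('H'): step: R->3, L=0; H->plug->H->R->C->L->A->refl->H->L'->A->R'->F->plug->A
Char 2 ('E'): step: R->4, L=0; E->plug->E->R->H->L->E->refl->G->L'->F->R'->A->plug->F
Char 3 ('G'): step: R->5, L=0; G->plug->G->R->H->L->E->refl->G->L'->F->R'->C->plug->C
Char 4 ('B'): step: R->6, L=0; B->plug->B->R->E->L->F->refl->C->L'->G->R'->F->plug->A
Char 5 ('A'): step: R->7, L=0; A->plug->F->R->C->L->A->refl->H->L'->A->R'->H->plug->H

H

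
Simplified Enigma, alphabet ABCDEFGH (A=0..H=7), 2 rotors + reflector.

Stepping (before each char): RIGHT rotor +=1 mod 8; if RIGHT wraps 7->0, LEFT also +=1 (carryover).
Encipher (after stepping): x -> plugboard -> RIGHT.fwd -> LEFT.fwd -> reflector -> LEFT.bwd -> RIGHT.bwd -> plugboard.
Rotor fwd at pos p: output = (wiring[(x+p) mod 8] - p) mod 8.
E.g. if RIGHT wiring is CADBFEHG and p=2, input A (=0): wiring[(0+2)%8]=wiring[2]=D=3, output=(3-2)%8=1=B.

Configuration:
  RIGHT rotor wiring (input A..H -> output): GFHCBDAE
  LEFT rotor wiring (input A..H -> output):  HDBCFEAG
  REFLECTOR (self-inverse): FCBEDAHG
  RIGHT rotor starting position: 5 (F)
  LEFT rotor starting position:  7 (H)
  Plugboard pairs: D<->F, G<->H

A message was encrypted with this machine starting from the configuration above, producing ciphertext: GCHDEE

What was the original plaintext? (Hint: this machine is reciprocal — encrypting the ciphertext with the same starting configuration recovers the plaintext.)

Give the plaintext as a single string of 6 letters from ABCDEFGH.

Answer: CGCFHF

Derivation:
Char 1 ('G'): step: R->6, L=7; G->plug->H->R->F->L->G->refl->H->L'->A->R'->C->plug->C
Char 2 ('C'): step: R->7, L=7; C->plug->C->R->G->L->F->refl->A->L'->B->R'->H->plug->G
Char 3 ('H'): step: R->0, L->0 (L advanced); H->plug->G->R->A->L->H->refl->G->L'->H->R'->C->plug->C
Char 4 ('D'): step: R->1, L=0; D->plug->F->R->H->L->G->refl->H->L'->A->R'->D->plug->F
Char 5 ('E'): step: R->2, L=0; E->plug->E->R->G->L->A->refl->F->L'->E->R'->G->plug->H
Char 6 ('E'): step: R->3, L=0; E->plug->E->R->B->L->D->refl->E->L'->F->R'->D->plug->F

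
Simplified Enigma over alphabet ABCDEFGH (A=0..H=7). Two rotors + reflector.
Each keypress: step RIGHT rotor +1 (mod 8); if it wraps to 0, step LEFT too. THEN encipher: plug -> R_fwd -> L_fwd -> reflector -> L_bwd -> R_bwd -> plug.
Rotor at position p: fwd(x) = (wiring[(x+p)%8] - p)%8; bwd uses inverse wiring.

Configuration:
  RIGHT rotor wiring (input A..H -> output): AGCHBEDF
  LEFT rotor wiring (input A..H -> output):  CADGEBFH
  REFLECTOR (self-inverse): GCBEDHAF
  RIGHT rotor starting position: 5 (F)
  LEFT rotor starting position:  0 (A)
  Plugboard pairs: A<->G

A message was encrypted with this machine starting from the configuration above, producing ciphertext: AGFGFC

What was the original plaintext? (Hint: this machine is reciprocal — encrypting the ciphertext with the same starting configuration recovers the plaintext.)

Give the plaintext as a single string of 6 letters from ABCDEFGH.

Answer: FCBEBH

Derivation:
Char 1 ('A'): step: R->6, L=0; A->plug->G->R->D->L->G->refl->A->L'->B->R'->F->plug->F
Char 2 ('G'): step: R->7, L=0; G->plug->A->R->G->L->F->refl->H->L'->H->R'->C->plug->C
Char 3 ('F'): step: R->0, L->1 (L advanced); F->plug->F->R->E->L->A->refl->G->L'->G->R'->B->plug->B
Char 4 ('G'): step: R->1, L=1; G->plug->A->R->F->L->E->refl->D->L'->D->R'->E->plug->E
Char 5 ('F'): step: R->2, L=1; F->plug->F->R->D->L->D->refl->E->L'->F->R'->B->plug->B
Char 6 ('C'): step: R->3, L=1; C->plug->C->R->B->L->C->refl->B->L'->H->R'->H->plug->H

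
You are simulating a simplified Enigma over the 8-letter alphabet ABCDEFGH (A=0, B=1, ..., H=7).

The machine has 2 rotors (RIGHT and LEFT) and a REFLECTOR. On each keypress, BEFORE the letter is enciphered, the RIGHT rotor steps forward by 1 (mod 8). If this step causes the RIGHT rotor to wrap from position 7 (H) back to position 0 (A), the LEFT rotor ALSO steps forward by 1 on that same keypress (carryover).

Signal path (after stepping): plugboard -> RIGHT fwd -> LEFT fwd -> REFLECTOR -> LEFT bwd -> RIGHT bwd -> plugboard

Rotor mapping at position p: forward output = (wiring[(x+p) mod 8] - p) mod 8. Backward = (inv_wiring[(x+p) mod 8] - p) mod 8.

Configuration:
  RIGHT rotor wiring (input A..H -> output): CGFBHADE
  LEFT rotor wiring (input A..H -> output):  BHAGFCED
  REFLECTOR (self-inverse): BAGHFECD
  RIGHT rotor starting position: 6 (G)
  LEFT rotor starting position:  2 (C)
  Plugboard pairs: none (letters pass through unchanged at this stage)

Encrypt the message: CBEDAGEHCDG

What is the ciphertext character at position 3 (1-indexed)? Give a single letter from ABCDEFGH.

Char 1 ('C'): step: R->7, L=2; C->plug->C->R->H->L->F->refl->E->L'->B->R'->G->plug->G
Char 2 ('B'): step: R->0, L->3 (L advanced); B->plug->B->R->G->L->E->refl->F->L'->H->R'->E->plug->E
Char 3 ('E'): step: R->1, L=3; E->plug->E->R->H->L->F->refl->E->L'->G->R'->D->plug->D

D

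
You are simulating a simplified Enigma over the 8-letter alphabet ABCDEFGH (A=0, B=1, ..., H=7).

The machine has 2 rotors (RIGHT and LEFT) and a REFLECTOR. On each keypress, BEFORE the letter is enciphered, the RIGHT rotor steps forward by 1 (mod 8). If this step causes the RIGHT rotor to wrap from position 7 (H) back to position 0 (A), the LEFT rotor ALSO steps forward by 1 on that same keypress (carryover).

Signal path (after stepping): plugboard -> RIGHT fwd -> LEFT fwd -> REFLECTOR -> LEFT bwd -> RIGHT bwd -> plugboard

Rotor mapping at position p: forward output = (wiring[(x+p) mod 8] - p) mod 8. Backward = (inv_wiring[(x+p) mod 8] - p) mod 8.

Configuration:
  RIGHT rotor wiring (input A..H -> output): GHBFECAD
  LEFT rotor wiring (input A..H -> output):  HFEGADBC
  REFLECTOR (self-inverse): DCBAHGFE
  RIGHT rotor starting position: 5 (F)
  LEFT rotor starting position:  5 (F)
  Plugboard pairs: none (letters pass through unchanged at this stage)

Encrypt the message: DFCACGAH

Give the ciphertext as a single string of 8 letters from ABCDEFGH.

Char 1 ('D'): step: R->6, L=5; D->plug->D->R->B->L->E->refl->H->L'->F->R'->B->plug->B
Char 2 ('F'): step: R->7, L=5; F->plug->F->R->F->L->H->refl->E->L'->B->R'->H->plug->H
Char 3 ('C'): step: R->0, L->6 (L advanced); C->plug->C->R->B->L->E->refl->H->L'->D->R'->H->plug->H
Char 4 ('A'): step: R->1, L=6; A->plug->A->R->G->L->C->refl->B->L'->C->R'->G->plug->G
Char 5 ('C'): step: R->2, L=6; C->plug->C->R->C->L->B->refl->C->L'->G->R'->E->plug->E
Char 6 ('G'): step: R->3, L=6; G->plug->G->R->E->L->G->refl->F->L'->H->R'->C->plug->C
Char 7 ('A'): step: R->4, L=6; A->plug->A->R->A->L->D->refl->A->L'->F->R'->G->plug->G
Char 8 ('H'): step: R->5, L=6; H->plug->H->R->H->L->F->refl->G->L'->E->R'->F->plug->F

Answer: BHHGECGF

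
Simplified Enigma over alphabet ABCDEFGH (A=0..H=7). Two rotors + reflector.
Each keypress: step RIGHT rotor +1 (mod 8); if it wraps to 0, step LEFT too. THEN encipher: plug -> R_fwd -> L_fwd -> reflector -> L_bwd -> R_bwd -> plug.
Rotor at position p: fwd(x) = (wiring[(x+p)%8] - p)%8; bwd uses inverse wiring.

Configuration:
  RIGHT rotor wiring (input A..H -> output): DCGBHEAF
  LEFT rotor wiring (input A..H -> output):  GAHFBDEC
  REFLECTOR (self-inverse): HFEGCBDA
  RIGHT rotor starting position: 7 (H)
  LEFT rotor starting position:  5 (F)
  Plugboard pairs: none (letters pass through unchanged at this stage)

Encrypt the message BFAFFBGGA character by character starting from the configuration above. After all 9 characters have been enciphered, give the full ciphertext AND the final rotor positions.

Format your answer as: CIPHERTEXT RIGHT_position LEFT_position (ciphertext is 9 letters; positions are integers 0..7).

Answer: HGBABFFED 0 7

Derivation:
Char 1 ('B'): step: R->0, L->6 (L advanced); B->plug->B->R->C->L->A->refl->H->L'->F->R'->H->plug->H
Char 2 ('F'): step: R->1, L=6; F->plug->F->R->H->L->F->refl->B->L'->E->R'->G->plug->G
Char 3 ('A'): step: R->2, L=6; A->plug->A->R->E->L->B->refl->F->L'->H->R'->B->plug->B
Char 4 ('F'): step: R->3, L=6; F->plug->F->R->A->L->G->refl->D->L'->G->R'->A->plug->A
Char 5 ('F'): step: R->4, L=6; F->plug->F->R->G->L->D->refl->G->L'->A->R'->B->plug->B
Char 6 ('B'): step: R->5, L=6; B->plug->B->R->D->L->C->refl->E->L'->B->R'->F->plug->F
Char 7 ('G'): step: R->6, L=6; G->plug->G->R->B->L->E->refl->C->L'->D->R'->F->plug->F
Char 8 ('G'): step: R->7, L=6; G->plug->G->R->F->L->H->refl->A->L'->C->R'->E->plug->E
Char 9 ('A'): step: R->0, L->7 (L advanced); A->plug->A->R->D->L->A->refl->H->L'->B->R'->D->plug->D
Final: ciphertext=HGBABFFED, RIGHT=0, LEFT=7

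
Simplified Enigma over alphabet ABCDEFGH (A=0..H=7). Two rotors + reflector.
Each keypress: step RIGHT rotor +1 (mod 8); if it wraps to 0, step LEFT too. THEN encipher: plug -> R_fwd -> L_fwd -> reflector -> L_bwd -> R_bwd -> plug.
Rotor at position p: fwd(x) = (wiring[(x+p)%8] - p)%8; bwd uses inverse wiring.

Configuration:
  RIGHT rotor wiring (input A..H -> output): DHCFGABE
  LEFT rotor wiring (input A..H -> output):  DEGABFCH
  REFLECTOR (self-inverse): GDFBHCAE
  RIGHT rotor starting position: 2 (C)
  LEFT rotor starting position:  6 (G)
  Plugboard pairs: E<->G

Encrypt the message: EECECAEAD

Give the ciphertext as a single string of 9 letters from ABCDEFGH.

Answer: BHEFFEBDF

Derivation:
Char 1 ('E'): step: R->3, L=6; E->plug->G->R->E->L->A->refl->G->L'->D->R'->B->plug->B
Char 2 ('E'): step: R->4, L=6; E->plug->G->R->G->L->D->refl->B->L'->B->R'->H->plug->H
Char 3 ('C'): step: R->5, L=6; C->plug->C->R->H->L->H->refl->E->L'->A->R'->G->plug->E
Char 4 ('E'): step: R->6, L=6; E->plug->G->R->A->L->E->refl->H->L'->H->R'->F->plug->F
Char 5 ('C'): step: R->7, L=6; C->plug->C->R->A->L->E->refl->H->L'->H->R'->F->plug->F
Char 6 ('A'): step: R->0, L->7 (L advanced); A->plug->A->R->D->L->H->refl->E->L'->B->R'->G->plug->E
Char 7 ('E'): step: R->1, L=7; E->plug->G->R->D->L->H->refl->E->L'->B->R'->B->plug->B
Char 8 ('A'): step: R->2, L=7; A->plug->A->R->A->L->A->refl->G->L'->G->R'->D->plug->D
Char 9 ('D'): step: R->3, L=7; D->plug->D->R->G->L->G->refl->A->L'->A->R'->F->plug->F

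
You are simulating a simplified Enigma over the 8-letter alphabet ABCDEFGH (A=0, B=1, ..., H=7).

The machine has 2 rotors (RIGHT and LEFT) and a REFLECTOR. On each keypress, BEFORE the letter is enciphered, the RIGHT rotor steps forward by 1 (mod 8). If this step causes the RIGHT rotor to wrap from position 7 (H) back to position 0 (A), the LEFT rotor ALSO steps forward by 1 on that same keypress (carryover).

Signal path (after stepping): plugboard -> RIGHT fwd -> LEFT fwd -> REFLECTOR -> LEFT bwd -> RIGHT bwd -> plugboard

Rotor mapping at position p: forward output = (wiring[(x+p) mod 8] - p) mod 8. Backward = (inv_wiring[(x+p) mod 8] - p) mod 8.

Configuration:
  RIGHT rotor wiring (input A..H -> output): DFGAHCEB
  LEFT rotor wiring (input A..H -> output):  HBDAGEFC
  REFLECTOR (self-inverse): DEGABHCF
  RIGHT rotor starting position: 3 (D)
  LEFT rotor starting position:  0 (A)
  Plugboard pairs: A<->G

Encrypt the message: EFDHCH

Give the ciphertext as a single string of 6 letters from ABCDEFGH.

Answer: HGHEBF

Derivation:
Char 1 ('E'): step: R->4, L=0; E->plug->E->R->H->L->C->refl->G->L'->E->R'->H->plug->H
Char 2 ('F'): step: R->5, L=0; F->plug->F->R->B->L->B->refl->E->L'->F->R'->A->plug->G
Char 3 ('D'): step: R->6, L=0; D->plug->D->R->H->L->C->refl->G->L'->E->R'->H->plug->H
Char 4 ('H'): step: R->7, L=0; H->plug->H->R->F->L->E->refl->B->L'->B->R'->E->plug->E
Char 5 ('C'): step: R->0, L->1 (L advanced); C->plug->C->R->G->L->B->refl->E->L'->F->R'->B->plug->B
Char 6 ('H'): step: R->1, L=1; H->plug->H->R->C->L->H->refl->F->L'->D->R'->F->plug->F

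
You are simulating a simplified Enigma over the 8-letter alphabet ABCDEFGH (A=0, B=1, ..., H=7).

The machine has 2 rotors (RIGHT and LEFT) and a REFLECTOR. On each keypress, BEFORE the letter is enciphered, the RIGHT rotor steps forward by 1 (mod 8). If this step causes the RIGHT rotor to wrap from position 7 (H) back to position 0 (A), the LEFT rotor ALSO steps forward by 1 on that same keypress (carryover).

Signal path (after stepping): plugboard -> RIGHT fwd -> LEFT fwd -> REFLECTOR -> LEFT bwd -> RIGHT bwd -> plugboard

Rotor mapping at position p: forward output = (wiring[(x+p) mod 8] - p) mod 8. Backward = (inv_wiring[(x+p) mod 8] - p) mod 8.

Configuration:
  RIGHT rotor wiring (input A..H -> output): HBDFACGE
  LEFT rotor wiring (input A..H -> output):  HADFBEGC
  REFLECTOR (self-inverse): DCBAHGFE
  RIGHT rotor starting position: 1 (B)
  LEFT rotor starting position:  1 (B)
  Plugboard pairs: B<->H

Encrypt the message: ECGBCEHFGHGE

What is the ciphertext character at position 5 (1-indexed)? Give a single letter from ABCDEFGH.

Char 1 ('E'): step: R->2, L=1; E->plug->E->R->E->L->D->refl->A->L'->D->R'->B->plug->H
Char 2 ('C'): step: R->3, L=1; C->plug->C->R->H->L->G->refl->F->L'->F->R'->B->plug->H
Char 3 ('G'): step: R->4, L=1; G->plug->G->R->H->L->G->refl->F->L'->F->R'->F->plug->F
Char 4 ('B'): step: R->5, L=1; B->plug->H->R->D->L->A->refl->D->L'->E->R'->E->plug->E
Char 5 ('C'): step: R->6, L=1; C->plug->C->R->B->L->C->refl->B->L'->G->R'->B->plug->H

H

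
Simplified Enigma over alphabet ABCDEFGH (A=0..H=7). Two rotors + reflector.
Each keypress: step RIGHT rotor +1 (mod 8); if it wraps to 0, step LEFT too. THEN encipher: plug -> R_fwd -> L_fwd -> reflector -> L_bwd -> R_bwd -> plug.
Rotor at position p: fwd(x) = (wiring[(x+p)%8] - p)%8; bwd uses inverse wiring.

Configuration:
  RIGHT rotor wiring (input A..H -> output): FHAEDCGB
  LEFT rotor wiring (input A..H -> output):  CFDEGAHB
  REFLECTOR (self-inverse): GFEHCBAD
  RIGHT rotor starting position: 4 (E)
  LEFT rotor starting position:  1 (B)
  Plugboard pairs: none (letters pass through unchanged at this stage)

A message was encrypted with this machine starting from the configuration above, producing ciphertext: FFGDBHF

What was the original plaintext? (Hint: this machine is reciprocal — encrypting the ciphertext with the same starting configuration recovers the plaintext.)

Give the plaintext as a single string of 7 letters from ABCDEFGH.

Char 1 ('F'): step: R->5, L=1; F->plug->F->R->D->L->F->refl->B->L'->H->R'->G->plug->G
Char 2 ('F'): step: R->6, L=1; F->plug->F->R->G->L->A->refl->G->L'->F->R'->G->plug->G
Char 3 ('G'): step: R->7, L=1; G->plug->G->R->D->L->F->refl->B->L'->H->R'->H->plug->H
Char 4 ('D'): step: R->0, L->2 (L advanced); D->plug->D->R->E->L->F->refl->B->L'->A->R'->C->plug->C
Char 5 ('B'): step: R->1, L=2; B->plug->B->R->H->L->D->refl->H->L'->F->R'->F->plug->F
Char 6 ('H'): step: R->2, L=2; H->plug->H->R->F->L->H->refl->D->L'->H->R'->F->plug->F
Char 7 ('F'): step: R->3, L=2; F->plug->F->R->C->L->E->refl->C->L'->B->R'->A->plug->A

Answer: GGHCFFA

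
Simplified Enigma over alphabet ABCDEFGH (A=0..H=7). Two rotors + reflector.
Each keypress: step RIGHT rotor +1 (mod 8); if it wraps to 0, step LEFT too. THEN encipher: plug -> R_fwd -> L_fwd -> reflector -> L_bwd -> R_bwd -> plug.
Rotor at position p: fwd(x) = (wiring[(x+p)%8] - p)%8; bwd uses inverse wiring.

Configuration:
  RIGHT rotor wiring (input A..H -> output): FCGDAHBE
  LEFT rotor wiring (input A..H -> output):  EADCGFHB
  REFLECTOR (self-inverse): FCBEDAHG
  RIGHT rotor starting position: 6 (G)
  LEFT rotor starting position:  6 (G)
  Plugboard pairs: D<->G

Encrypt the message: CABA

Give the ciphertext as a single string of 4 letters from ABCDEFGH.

Answer: DCED

Derivation:
Char 1 ('C'): step: R->7, L=6; C->plug->C->R->D->L->C->refl->B->L'->A->R'->G->plug->D
Char 2 ('A'): step: R->0, L->7 (L advanced); A->plug->A->R->F->L->H->refl->G->L'->G->R'->C->plug->C
Char 3 ('B'): step: R->1, L=7; B->plug->B->R->F->L->H->refl->G->L'->G->R'->E->plug->E
Char 4 ('A'): step: R->2, L=7; A->plug->A->R->E->L->D->refl->E->L'->D->R'->G->plug->D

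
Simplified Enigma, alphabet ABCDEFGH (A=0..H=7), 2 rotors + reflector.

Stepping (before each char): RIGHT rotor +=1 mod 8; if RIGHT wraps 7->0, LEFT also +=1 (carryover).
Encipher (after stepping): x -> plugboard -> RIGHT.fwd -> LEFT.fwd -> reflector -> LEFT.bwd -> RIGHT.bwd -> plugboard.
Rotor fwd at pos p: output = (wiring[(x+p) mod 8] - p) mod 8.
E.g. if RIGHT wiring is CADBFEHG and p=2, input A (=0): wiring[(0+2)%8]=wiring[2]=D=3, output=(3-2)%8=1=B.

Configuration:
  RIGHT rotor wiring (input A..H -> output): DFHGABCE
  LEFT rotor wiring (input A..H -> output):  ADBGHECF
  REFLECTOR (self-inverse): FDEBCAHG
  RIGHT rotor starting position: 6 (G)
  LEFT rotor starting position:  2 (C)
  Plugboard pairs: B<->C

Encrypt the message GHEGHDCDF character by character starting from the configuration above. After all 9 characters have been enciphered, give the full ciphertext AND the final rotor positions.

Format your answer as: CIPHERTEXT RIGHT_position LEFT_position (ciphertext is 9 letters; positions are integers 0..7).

Answer: CFHCEHDHC 7 3

Derivation:
Char 1 ('G'): step: R->7, L=2; G->plug->G->R->C->L->F->refl->A->L'->E->R'->B->plug->C
Char 2 ('H'): step: R->0, L->3 (L advanced); H->plug->H->R->E->L->C->refl->E->L'->B->R'->F->plug->F
Char 3 ('E'): step: R->1, L=3; E->plug->E->R->A->L->D->refl->B->L'->C->R'->H->plug->H
Char 4 ('G'): step: R->2, L=3; G->plug->G->R->B->L->E->refl->C->L'->E->R'->B->plug->C
Char 5 ('H'): step: R->3, L=3; H->plug->H->R->E->L->C->refl->E->L'->B->R'->E->plug->E
Char 6 ('D'): step: R->4, L=3; D->plug->D->R->A->L->D->refl->B->L'->C->R'->H->plug->H
Char 7 ('C'): step: R->5, L=3; C->plug->B->R->F->L->F->refl->A->L'->G->R'->D->plug->D
Char 8 ('D'): step: R->6, L=3; D->plug->D->R->H->L->G->refl->H->L'->D->R'->H->plug->H
Char 9 ('F'): step: R->7, L=3; F->plug->F->R->B->L->E->refl->C->L'->E->R'->B->plug->C
Final: ciphertext=CFHCEHDHC, RIGHT=7, LEFT=3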